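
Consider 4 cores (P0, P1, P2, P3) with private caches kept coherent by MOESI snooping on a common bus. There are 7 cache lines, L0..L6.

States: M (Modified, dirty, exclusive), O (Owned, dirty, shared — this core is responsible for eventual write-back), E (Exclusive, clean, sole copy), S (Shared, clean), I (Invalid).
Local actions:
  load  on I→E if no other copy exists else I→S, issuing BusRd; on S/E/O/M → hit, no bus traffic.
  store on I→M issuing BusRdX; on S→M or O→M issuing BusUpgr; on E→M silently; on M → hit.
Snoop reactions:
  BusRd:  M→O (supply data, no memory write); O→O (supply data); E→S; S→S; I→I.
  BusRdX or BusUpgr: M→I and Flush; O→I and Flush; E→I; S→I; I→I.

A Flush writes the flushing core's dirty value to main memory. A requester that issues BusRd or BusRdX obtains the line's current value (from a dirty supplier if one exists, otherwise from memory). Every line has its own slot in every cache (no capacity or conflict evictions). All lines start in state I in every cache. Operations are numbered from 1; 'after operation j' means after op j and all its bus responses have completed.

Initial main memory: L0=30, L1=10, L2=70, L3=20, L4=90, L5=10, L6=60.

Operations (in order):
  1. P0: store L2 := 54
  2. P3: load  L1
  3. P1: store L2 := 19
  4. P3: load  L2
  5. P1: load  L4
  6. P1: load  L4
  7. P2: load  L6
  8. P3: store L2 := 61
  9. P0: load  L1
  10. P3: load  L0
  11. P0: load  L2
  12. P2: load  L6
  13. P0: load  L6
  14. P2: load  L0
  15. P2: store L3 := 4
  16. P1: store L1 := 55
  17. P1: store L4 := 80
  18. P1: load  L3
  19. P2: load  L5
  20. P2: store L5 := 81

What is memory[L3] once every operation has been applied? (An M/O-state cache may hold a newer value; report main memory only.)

[1] P0: store L2 := 54 | P0:M(54), P1:I, P2:I, P3:I | bus: BusRdX
[2] P3: load  L1 | P0:I, P1:I, P2:I, P3:E(10) | bus: BusRd
[3] P1: store L2 := 19 | P0:I, P1:M(19), P2:I, P3:I | bus: BusRdX,Flush
[4] P3: load  L2 | P0:I, P1:O(19), P2:I, P3:S(19) | bus: BusRd
[5] P1: load  L4 | P0:I, P1:E(90), P2:I, P3:I | bus: BusRd
[6] P1: load  L4 | P0:I, P1:E(90), P2:I, P3:I | bus: none
[7] P2: load  L6 | P0:I, P1:I, P2:E(60), P3:I | bus: BusRd
[8] P3: store L2 := 61 | P0:I, P1:I, P2:I, P3:M(61) | bus: BusUpgr,Flush
[9] P0: load  L1 | P0:S(10), P1:I, P2:I, P3:S(10) | bus: BusRd
[10] P3: load  L0 | P0:I, P1:I, P2:I, P3:E(30) | bus: BusRd
[11] P0: load  L2 | P0:S(61), P1:I, P2:I, P3:O(61) | bus: BusRd
[12] P2: load  L6 | P0:I, P1:I, P2:E(60), P3:I | bus: none
[13] P0: load  L6 | P0:S(60), P1:I, P2:S(60), P3:I | bus: BusRd
[14] P2: load  L0 | P0:I, P1:I, P2:S(30), P3:S(30) | bus: BusRd
[15] P2: store L3 := 4 | P0:I, P1:I, P2:M(4), P3:I | bus: BusRdX
[16] P1: store L1 := 55 | P0:I, P1:M(55), P2:I, P3:I | bus: BusRdX
[17] P1: store L4 := 80 | P0:I, P1:M(80), P2:I, P3:I | bus: none
[18] P1: load  L3 | P0:I, P1:S(4), P2:O(4), P3:I | bus: BusRd
[19] P2: load  L5 | P0:I, P1:I, P2:E(10), P3:I | bus: BusRd
[20] P2: store L5 := 81 | P0:I, P1:I, P2:M(81), P3:I | bus: none

memory[L3] = 20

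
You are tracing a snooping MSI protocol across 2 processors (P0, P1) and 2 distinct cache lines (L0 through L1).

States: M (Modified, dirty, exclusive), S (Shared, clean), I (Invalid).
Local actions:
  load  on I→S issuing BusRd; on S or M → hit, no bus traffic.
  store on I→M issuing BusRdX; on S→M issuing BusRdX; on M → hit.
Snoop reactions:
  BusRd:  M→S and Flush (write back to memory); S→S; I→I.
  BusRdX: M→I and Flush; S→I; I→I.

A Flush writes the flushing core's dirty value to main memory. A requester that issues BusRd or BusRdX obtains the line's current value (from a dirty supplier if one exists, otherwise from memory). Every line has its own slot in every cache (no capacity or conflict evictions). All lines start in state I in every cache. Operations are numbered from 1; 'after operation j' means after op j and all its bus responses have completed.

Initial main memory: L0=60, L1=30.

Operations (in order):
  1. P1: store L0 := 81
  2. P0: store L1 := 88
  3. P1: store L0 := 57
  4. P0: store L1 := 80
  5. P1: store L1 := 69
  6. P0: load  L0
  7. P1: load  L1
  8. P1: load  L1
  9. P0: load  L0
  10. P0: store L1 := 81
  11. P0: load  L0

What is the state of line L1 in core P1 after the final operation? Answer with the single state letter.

1. P1: store L0 := 81  bus=[BusRdX]  L0: P0=I P1=M  mem[L0]=60
2. P0: store L1 := 88  bus=[BusRdX]  L1: P0=M P1=I  mem[L1]=30
3. P1: store L0 := 57  bus=[-]  L0: P0=I P1=M  mem[L0]=60
4. P0: store L1 := 80  bus=[-]  L1: P0=M P1=I  mem[L1]=30
5. P1: store L1 := 69  bus=[BusRdX,Flush]  L1: P0=I P1=M  mem[L1]=80
6. P0: load  L0  bus=[BusRd,Flush]  L0: P0=S P1=S  mem[L0]=57
7. P1: load  L1  bus=[-]  L1: P0=I P1=M  mem[L1]=80
8. P1: load  L1  bus=[-]  L1: P0=I P1=M  mem[L1]=80
9. P0: load  L0  bus=[-]  L0: P0=S P1=S  mem[L0]=57
10. P0: store L1 := 81  bus=[BusRdX,Flush]  L1: P0=M P1=I  mem[L1]=69
11. P0: load  L0  bus=[-]  L0: P0=S P1=S  mem[L0]=57

state = I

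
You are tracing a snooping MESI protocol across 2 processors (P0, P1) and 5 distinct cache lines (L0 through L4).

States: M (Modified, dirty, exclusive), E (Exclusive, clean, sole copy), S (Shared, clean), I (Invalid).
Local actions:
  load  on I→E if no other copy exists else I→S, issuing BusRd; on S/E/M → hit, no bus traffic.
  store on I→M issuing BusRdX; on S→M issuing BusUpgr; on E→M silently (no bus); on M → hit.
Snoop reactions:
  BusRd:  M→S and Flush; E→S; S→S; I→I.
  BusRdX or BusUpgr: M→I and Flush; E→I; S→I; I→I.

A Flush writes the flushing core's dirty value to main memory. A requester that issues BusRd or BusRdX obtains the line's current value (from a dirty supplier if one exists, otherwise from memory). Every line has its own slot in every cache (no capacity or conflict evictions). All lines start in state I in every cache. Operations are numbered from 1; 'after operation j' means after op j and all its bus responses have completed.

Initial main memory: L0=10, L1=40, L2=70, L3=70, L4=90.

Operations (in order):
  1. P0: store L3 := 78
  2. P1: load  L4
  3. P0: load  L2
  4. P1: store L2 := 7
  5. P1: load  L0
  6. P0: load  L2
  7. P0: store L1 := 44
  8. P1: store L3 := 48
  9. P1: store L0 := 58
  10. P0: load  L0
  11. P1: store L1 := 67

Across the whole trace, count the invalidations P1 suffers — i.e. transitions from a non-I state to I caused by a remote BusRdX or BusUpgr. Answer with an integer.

1. P0: store L3 := 78  bus=[BusRdX]  L3: P0=M P1=I  mem[L3]=70
2. P1: load  L4  bus=[BusRd]  L4: P0=I P1=E  mem[L4]=90
3. P0: load  L2  bus=[BusRd]  L2: P0=E P1=I  mem[L2]=70
4. P1: store L2 := 7  bus=[BusRdX]  L2: P0=I P1=M  mem[L2]=70
5. P1: load  L0  bus=[BusRd]  L0: P0=I P1=E  mem[L0]=10
6. P0: load  L2  bus=[BusRd,Flush]  L2: P0=S P1=S  mem[L2]=7
7. P0: store L1 := 44  bus=[BusRdX]  L1: P0=M P1=I  mem[L1]=40
8. P1: store L3 := 48  bus=[BusRdX,Flush]  L3: P0=I P1=M  mem[L3]=78
9. P1: store L0 := 58  bus=[-]  L0: P0=I P1=M  mem[L0]=10
10. P0: load  L0  bus=[BusRd,Flush]  L0: P0=S P1=S  mem[L0]=58
11. P1: store L1 := 67  bus=[BusRdX,Flush]  L1: P0=I P1=M  mem[L1]=44

invalidations = 0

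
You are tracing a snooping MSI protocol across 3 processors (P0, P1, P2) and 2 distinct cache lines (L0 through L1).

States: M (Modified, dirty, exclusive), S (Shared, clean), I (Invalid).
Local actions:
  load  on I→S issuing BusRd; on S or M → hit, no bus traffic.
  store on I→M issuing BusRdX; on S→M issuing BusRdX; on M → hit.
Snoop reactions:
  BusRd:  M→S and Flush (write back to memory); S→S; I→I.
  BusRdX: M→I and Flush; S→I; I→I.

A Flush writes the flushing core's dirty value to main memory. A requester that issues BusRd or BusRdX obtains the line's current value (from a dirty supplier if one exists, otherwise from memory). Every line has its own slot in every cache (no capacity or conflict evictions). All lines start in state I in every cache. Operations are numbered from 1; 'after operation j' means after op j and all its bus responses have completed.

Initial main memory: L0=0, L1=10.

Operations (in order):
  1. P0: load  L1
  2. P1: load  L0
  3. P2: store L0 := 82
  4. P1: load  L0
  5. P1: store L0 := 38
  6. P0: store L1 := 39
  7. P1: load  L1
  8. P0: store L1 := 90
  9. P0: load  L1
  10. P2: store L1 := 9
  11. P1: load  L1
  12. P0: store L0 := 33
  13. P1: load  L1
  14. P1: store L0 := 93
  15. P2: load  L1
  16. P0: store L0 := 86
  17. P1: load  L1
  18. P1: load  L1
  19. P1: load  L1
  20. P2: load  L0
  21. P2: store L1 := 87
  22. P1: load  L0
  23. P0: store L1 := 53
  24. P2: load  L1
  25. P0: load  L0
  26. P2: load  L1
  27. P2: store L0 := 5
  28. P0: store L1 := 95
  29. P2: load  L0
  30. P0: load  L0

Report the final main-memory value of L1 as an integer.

step 1: P0: load  L1  ⟶  SII  (L1)  txn=BusRd  M[L1]=10
step 2: P1: load  L0  ⟶  ISI  (L0)  txn=BusRd  M[L0]=0
step 3: P2: store L0 := 82  ⟶  IIM  (L0)  txn=BusRdX  M[L0]=0
step 4: P1: load  L0  ⟶  ISS  (L0)  txn=BusRd+Flush  M[L0]=82
step 5: P1: store L0 := 38  ⟶  IMI  (L0)  txn=BusRdX  M[L0]=82
step 6: P0: store L1 := 39  ⟶  MII  (L1)  txn=BusRdX  M[L1]=10
step 7: P1: load  L1  ⟶  SSI  (L1)  txn=BusRd+Flush  M[L1]=39
step 8: P0: store L1 := 90  ⟶  MII  (L1)  txn=BusRdX  M[L1]=39
step 9: P0: load  L1  ⟶  MII  (L1)  txn=∅  M[L1]=39
step 10: P2: store L1 := 9  ⟶  IIM  (L1)  txn=BusRdX+Flush  M[L1]=90
step 11: P1: load  L1  ⟶  ISS  (L1)  txn=BusRd+Flush  M[L1]=9
step 12: P0: store L0 := 33  ⟶  MII  (L0)  txn=BusRdX+Flush  M[L0]=38
step 13: P1: load  L1  ⟶  ISS  (L1)  txn=∅  M[L1]=9
step 14: P1: store L0 := 93  ⟶  IMI  (L0)  txn=BusRdX+Flush  M[L0]=33
step 15: P2: load  L1  ⟶  ISS  (L1)  txn=∅  M[L1]=9
step 16: P0: store L0 := 86  ⟶  MII  (L0)  txn=BusRdX+Flush  M[L0]=93
step 17: P1: load  L1  ⟶  ISS  (L1)  txn=∅  M[L1]=9
step 18: P1: load  L1  ⟶  ISS  (L1)  txn=∅  M[L1]=9
step 19: P1: load  L1  ⟶  ISS  (L1)  txn=∅  M[L1]=9
step 20: P2: load  L0  ⟶  SIS  (L0)  txn=BusRd+Flush  M[L0]=86
step 21: P2: store L1 := 87  ⟶  IIM  (L1)  txn=BusRdX  M[L1]=9
step 22: P1: load  L0  ⟶  SSS  (L0)  txn=BusRd  M[L0]=86
step 23: P0: store L1 := 53  ⟶  MII  (L1)  txn=BusRdX+Flush  M[L1]=87
step 24: P2: load  L1  ⟶  SIS  (L1)  txn=BusRd+Flush  M[L1]=53
step 25: P0: load  L0  ⟶  SSS  (L0)  txn=∅  M[L0]=86
step 26: P2: load  L1  ⟶  SIS  (L1)  txn=∅  M[L1]=53
step 27: P2: store L0 := 5  ⟶  IIM  (L0)  txn=BusRdX  M[L0]=86
step 28: P0: store L1 := 95  ⟶  MII  (L1)  txn=BusRdX  M[L1]=53
step 29: P2: load  L0  ⟶  IIM  (L0)  txn=∅  M[L0]=86
step 30: P0: load  L0  ⟶  SIS  (L0)  txn=BusRd+Flush  M[L0]=5

memory[L1] = 53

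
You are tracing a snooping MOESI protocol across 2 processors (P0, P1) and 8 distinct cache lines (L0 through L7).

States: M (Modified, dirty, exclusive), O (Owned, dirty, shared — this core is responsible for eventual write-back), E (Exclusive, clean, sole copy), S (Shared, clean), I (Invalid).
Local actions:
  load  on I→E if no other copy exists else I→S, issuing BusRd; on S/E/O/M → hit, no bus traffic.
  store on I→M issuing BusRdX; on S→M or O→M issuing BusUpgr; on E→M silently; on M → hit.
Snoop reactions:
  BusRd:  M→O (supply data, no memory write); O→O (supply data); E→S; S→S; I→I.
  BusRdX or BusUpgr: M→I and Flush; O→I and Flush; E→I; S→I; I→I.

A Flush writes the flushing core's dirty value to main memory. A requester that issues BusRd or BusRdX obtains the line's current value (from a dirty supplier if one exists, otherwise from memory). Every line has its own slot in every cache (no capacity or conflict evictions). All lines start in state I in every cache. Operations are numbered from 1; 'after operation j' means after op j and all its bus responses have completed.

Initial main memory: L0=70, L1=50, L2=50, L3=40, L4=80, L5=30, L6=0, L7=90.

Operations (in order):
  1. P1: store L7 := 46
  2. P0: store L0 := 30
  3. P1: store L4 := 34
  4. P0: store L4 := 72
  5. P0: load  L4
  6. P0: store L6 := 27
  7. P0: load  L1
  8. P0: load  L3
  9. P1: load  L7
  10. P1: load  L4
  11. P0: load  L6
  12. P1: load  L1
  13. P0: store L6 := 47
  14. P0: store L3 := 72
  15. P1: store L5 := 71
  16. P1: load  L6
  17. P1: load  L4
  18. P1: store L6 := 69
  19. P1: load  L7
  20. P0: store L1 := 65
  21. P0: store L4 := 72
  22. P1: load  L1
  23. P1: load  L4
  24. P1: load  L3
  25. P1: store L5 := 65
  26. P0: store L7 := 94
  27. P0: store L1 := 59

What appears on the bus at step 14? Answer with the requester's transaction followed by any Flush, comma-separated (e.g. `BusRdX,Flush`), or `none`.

bus = none

step 1: P1: store L7 := 46  ⟶  IM  (L7)  txn=BusRdX  M[L7]=90
step 2: P0: store L0 := 30  ⟶  MI  (L0)  txn=BusRdX  M[L0]=70
step 3: P1: store L4 := 34  ⟶  IM  (L4)  txn=BusRdX  M[L4]=80
step 4: P0: store L4 := 72  ⟶  MI  (L4)  txn=BusRdX+Flush  M[L4]=34
step 5: P0: load  L4  ⟶  MI  (L4)  txn=∅  M[L4]=34
step 6: P0: store L6 := 27  ⟶  MI  (L6)  txn=BusRdX  M[L6]=0
step 7: P0: load  L1  ⟶  EI  (L1)  txn=BusRd  M[L1]=50
step 8: P0: load  L3  ⟶  EI  (L3)  txn=BusRd  M[L3]=40
step 9: P1: load  L7  ⟶  IM  (L7)  txn=∅  M[L7]=90
step 10: P1: load  L4  ⟶  OS  (L4)  txn=BusRd  M[L4]=34
step 11: P0: load  L6  ⟶  MI  (L6)  txn=∅  M[L6]=0
step 12: P1: load  L1  ⟶  SS  (L1)  txn=BusRd  M[L1]=50
step 13: P0: store L6 := 47  ⟶  MI  (L6)  txn=∅  M[L6]=0
step 14: P0: store L3 := 72  ⟶  MI  (L3)  txn=∅  M[L3]=40
step 15: P1: store L5 := 71  ⟶  IM  (L5)  txn=BusRdX  M[L5]=30
step 16: P1: load  L6  ⟶  OS  (L6)  txn=BusRd  M[L6]=0
step 17: P1: load  L4  ⟶  OS  (L4)  txn=∅  M[L4]=34
step 18: P1: store L6 := 69  ⟶  IM  (L6)  txn=BusUpgr+Flush  M[L6]=47
step 19: P1: load  L7  ⟶  IM  (L7)  txn=∅  M[L7]=90
step 20: P0: store L1 := 65  ⟶  MI  (L1)  txn=BusUpgr  M[L1]=50
step 21: P0: store L4 := 72  ⟶  MI  (L4)  txn=BusUpgr  M[L4]=34
step 22: P1: load  L1  ⟶  OS  (L1)  txn=BusRd  M[L1]=50
step 23: P1: load  L4  ⟶  OS  (L4)  txn=BusRd  M[L4]=34
step 24: P1: load  L3  ⟶  OS  (L3)  txn=BusRd  M[L3]=40
step 25: P1: store L5 := 65  ⟶  IM  (L5)  txn=∅  M[L5]=30
step 26: P0: store L7 := 94  ⟶  MI  (L7)  txn=BusRdX+Flush  M[L7]=46
step 27: P0: store L1 := 59  ⟶  MI  (L1)  txn=BusUpgr  M[L1]=50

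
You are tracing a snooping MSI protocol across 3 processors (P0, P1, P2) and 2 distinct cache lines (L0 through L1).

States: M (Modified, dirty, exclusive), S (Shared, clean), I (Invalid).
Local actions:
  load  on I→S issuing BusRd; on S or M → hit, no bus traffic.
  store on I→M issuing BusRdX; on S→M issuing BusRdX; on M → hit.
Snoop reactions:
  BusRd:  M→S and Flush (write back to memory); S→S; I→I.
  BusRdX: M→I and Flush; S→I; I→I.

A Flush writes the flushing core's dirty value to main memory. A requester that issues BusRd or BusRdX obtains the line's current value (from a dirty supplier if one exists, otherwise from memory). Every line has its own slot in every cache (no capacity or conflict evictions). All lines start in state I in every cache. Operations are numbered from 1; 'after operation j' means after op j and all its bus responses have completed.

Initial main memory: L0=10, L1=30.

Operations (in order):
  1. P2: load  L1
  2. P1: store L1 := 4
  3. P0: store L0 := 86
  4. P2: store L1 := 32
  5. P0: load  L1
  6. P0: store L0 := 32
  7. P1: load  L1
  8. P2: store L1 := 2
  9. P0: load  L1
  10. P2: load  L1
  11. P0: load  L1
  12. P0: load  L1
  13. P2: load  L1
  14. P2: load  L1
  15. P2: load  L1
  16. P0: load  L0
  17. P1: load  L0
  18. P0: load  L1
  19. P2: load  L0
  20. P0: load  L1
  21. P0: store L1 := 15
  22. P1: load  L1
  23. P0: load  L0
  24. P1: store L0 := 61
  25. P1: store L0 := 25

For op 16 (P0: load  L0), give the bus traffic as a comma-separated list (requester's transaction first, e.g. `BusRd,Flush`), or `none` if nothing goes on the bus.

bus = none

  op1 P2: load  L1 → I/I/S on L1; bus BusRd; mem=30
  op2 P1: store L1 := 4 → I/M/I on L1; bus BusRdX; mem=30
  op3 P0: store L0 := 86 → M/I/I on L0; bus BusRdX; mem=10
  op4 P2: store L1 := 32 → I/I/M on L1; bus BusRdX Flush; mem=4
  op5 P0: load  L1 → S/I/S on L1; bus BusRd Flush; mem=32
  op6 P0: store L0 := 32 → M/I/I on L0; bus (none); mem=10
  op7 P1: load  L1 → S/S/S on L1; bus BusRd; mem=32
  op8 P2: store L1 := 2 → I/I/M on L1; bus BusRdX; mem=32
  op9 P0: load  L1 → S/I/S on L1; bus BusRd Flush; mem=2
  op10 P2: load  L1 → S/I/S on L1; bus (none); mem=2
  op11 P0: load  L1 → S/I/S on L1; bus (none); mem=2
  op12 P0: load  L1 → S/I/S on L1; bus (none); mem=2
  op13 P2: load  L1 → S/I/S on L1; bus (none); mem=2
  op14 P2: load  L1 → S/I/S on L1; bus (none); mem=2
  op15 P2: load  L1 → S/I/S on L1; bus (none); mem=2
  op16 P0: load  L0 → M/I/I on L0; bus (none); mem=10
  op17 P1: load  L0 → S/S/I on L0; bus BusRd Flush; mem=32
  op18 P0: load  L1 → S/I/S on L1; bus (none); mem=2
  op19 P2: load  L0 → S/S/S on L0; bus BusRd; mem=32
  op20 P0: load  L1 → S/I/S on L1; bus (none); mem=2
  op21 P0: store L1 := 15 → M/I/I on L1; bus BusRdX; mem=2
  op22 P1: load  L1 → S/S/I on L1; bus BusRd Flush; mem=15
  op23 P0: load  L0 → S/S/S on L0; bus (none); mem=32
  op24 P1: store L0 := 61 → I/M/I on L0; bus BusRdX; mem=32
  op25 P1: store L0 := 25 → I/M/I on L0; bus (none); mem=32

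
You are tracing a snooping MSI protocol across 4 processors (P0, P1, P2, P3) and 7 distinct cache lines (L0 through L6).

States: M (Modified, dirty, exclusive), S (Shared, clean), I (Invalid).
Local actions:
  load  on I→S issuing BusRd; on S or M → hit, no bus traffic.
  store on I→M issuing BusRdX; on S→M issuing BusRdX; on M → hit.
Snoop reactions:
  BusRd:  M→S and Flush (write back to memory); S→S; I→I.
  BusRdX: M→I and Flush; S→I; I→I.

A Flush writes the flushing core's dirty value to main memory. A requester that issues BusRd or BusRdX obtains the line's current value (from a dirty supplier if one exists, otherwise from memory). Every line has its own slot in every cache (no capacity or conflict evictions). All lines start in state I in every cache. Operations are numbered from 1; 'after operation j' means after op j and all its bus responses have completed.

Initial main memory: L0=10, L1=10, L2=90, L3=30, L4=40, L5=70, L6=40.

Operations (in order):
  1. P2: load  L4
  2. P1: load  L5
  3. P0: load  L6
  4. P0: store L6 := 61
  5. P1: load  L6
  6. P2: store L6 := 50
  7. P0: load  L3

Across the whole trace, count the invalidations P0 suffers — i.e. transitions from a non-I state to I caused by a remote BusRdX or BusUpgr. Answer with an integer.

[1] P2: load  L4 | P0:I, P1:I, P2:S(40), P3:I | bus: BusRd
[2] P1: load  L5 | P0:I, P1:S(70), P2:I, P3:I | bus: BusRd
[3] P0: load  L6 | P0:S(40), P1:I, P2:I, P3:I | bus: BusRd
[4] P0: store L6 := 61 | P0:M(61), P1:I, P2:I, P3:I | bus: BusRdX
[5] P1: load  L6 | P0:S(61), P1:S(61), P2:I, P3:I | bus: BusRd,Flush
[6] P2: store L6 := 50 | P0:I, P1:I, P2:M(50), P3:I | bus: BusRdX
[7] P0: load  L3 | P0:S(30), P1:I, P2:I, P3:I | bus: BusRd

invalidations = 1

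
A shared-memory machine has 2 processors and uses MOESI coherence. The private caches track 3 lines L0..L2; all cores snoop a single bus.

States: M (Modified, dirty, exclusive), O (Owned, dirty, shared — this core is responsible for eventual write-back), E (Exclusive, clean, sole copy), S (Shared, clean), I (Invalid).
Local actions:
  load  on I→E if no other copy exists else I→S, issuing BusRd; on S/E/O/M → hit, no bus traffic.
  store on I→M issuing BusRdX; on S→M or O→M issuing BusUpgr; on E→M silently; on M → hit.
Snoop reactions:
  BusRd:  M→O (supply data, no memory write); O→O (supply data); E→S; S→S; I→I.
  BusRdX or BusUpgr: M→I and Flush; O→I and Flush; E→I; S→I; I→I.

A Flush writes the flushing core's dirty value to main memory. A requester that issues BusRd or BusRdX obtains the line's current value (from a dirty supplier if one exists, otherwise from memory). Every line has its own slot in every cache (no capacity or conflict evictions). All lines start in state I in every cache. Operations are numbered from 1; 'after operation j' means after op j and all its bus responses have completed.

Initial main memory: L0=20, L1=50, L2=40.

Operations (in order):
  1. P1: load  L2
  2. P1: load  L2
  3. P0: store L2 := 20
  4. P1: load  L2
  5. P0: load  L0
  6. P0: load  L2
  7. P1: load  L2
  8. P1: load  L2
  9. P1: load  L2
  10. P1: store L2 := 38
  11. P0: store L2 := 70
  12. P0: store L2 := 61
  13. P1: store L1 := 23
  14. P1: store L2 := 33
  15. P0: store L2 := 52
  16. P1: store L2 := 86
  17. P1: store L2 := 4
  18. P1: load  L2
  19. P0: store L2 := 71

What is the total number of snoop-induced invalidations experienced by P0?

  op1 P1: load  L2 → I/E on L2; bus BusRd; mem=40
  op2 P1: load  L2 → I/E on L2; bus (none); mem=40
  op3 P0: store L2 := 20 → M/I on L2; bus BusRdX; mem=40
  op4 P1: load  L2 → O/S on L2; bus BusRd; mem=40
  op5 P0: load  L0 → E/I on L0; bus BusRd; mem=20
  op6 P0: load  L2 → O/S on L2; bus (none); mem=40
  op7 P1: load  L2 → O/S on L2; bus (none); mem=40
  op8 P1: load  L2 → O/S on L2; bus (none); mem=40
  op9 P1: load  L2 → O/S on L2; bus (none); mem=40
  op10 P1: store L2 := 38 → I/M on L2; bus BusUpgr Flush; mem=20
  op11 P0: store L2 := 70 → M/I on L2; bus BusRdX Flush; mem=38
  op12 P0: store L2 := 61 → M/I on L2; bus (none); mem=38
  op13 P1: store L1 := 23 → I/M on L1; bus BusRdX; mem=50
  op14 P1: store L2 := 33 → I/M on L2; bus BusRdX Flush; mem=61
  op15 P0: store L2 := 52 → M/I on L2; bus BusRdX Flush; mem=33
  op16 P1: store L2 := 86 → I/M on L2; bus BusRdX Flush; mem=52
  op17 P1: store L2 := 4 → I/M on L2; bus (none); mem=52
  op18 P1: load  L2 → I/M on L2; bus (none); mem=52
  op19 P0: store L2 := 71 → M/I on L2; bus BusRdX Flush; mem=4

invalidations = 3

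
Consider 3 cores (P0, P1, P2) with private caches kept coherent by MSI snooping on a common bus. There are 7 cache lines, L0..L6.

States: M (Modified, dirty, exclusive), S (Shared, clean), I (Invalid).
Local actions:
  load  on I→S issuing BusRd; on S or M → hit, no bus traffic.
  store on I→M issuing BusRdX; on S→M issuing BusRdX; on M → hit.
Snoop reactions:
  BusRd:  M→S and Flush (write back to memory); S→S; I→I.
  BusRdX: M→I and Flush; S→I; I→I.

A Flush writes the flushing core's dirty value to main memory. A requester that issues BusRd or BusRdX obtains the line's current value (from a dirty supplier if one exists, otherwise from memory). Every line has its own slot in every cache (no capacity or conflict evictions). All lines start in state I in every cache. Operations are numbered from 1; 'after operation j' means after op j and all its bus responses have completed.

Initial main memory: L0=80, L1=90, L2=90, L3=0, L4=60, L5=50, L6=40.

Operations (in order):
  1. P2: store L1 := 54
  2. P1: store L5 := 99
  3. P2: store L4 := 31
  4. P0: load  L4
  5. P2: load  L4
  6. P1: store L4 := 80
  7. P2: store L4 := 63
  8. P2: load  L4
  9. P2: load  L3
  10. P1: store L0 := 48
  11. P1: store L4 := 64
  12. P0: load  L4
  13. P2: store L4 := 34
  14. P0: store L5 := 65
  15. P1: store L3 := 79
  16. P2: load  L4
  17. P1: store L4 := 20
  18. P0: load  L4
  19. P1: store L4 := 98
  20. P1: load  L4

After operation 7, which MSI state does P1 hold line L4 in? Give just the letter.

  op1 P2: store L1 := 54 → I/I/M on L1; bus BusRdX; mem=90
  op2 P1: store L5 := 99 → I/M/I on L5; bus BusRdX; mem=50
  op3 P2: store L4 := 31 → I/I/M on L4; bus BusRdX; mem=60
  op4 P0: load  L4 → S/I/S on L4; bus BusRd Flush; mem=31
  op5 P2: load  L4 → S/I/S on L4; bus (none); mem=31
  op6 P1: store L4 := 80 → I/M/I on L4; bus BusRdX; mem=31
  op7 P2: store L4 := 63 → I/I/M on L4; bus BusRdX Flush; mem=80
  op8 P2: load  L4 → I/I/M on L4; bus (none); mem=80
  op9 P2: load  L3 → I/I/S on L3; bus BusRd; mem=0
  op10 P1: store L0 := 48 → I/M/I on L0; bus BusRdX; mem=80
  op11 P1: store L4 := 64 → I/M/I on L4; bus BusRdX Flush; mem=63
  op12 P0: load  L4 → S/S/I on L4; bus BusRd Flush; mem=64
  op13 P2: store L4 := 34 → I/I/M on L4; bus BusRdX; mem=64
  op14 P0: store L5 := 65 → M/I/I on L5; bus BusRdX Flush; mem=99
  op15 P1: store L3 := 79 → I/M/I on L3; bus BusRdX; mem=0
  op16 P2: load  L4 → I/I/M on L4; bus (none); mem=64
  op17 P1: store L4 := 20 → I/M/I on L4; bus BusRdX Flush; mem=34
  op18 P0: load  L4 → S/S/I on L4; bus BusRd Flush; mem=20
  op19 P1: store L4 := 98 → I/M/I on L4; bus BusRdX; mem=20
  op20 P1: load  L4 → I/M/I on L4; bus (none); mem=20

state = I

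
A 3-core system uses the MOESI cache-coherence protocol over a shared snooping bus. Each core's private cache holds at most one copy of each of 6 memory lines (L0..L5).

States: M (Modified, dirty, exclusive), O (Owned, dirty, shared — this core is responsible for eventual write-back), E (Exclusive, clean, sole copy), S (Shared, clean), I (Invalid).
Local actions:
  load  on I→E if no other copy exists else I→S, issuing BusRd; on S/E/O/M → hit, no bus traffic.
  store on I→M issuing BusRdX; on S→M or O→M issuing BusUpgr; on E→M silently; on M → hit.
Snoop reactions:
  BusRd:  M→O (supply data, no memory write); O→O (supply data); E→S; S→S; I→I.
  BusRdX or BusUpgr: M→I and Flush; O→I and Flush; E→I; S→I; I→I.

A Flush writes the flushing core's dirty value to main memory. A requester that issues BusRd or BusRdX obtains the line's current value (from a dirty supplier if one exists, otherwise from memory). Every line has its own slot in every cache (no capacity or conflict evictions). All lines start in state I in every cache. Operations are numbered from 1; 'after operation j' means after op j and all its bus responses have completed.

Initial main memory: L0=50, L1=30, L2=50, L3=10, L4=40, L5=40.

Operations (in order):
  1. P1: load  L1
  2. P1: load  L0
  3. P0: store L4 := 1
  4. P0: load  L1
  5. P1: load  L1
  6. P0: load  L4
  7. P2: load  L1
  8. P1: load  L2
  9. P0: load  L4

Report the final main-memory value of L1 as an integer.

memory[L1] = 30

1. P1: load  L1  bus=[BusRd]  L1: P0=I P1=E P2=I  mem[L1]=30
2. P1: load  L0  bus=[BusRd]  L0: P0=I P1=E P2=I  mem[L0]=50
3. P0: store L4 := 1  bus=[BusRdX]  L4: P0=M P1=I P2=I  mem[L4]=40
4. P0: load  L1  bus=[BusRd]  L1: P0=S P1=S P2=I  mem[L1]=30
5. P1: load  L1  bus=[-]  L1: P0=S P1=S P2=I  mem[L1]=30
6. P0: load  L4  bus=[-]  L4: P0=M P1=I P2=I  mem[L4]=40
7. P2: load  L1  bus=[BusRd]  L1: P0=S P1=S P2=S  mem[L1]=30
8. P1: load  L2  bus=[BusRd]  L2: P0=I P1=E P2=I  mem[L2]=50
9. P0: load  L4  bus=[-]  L4: P0=M P1=I P2=I  mem[L4]=40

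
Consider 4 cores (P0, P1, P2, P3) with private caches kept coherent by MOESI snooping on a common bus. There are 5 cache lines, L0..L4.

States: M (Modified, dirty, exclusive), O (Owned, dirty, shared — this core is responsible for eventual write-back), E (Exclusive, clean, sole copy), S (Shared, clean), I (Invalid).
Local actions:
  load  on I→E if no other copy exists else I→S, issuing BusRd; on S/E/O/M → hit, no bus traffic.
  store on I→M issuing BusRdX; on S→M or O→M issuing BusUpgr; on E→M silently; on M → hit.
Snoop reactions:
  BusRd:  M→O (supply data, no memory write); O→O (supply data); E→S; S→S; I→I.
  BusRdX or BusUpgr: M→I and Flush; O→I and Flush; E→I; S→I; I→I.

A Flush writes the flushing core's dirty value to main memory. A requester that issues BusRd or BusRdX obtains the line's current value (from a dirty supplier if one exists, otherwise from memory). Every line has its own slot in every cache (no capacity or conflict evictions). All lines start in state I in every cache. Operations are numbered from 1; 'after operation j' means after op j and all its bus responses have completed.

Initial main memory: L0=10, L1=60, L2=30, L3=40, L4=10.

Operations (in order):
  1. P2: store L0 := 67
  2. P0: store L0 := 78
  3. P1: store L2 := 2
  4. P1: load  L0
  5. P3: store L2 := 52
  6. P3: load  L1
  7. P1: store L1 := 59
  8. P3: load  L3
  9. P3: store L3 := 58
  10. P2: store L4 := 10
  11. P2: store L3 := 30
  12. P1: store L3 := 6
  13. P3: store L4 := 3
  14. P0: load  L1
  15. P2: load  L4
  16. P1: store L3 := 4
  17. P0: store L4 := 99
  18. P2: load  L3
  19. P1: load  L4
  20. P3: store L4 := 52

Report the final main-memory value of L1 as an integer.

[1] P2: store L0 := 67 | P0:I, P1:I, P2:M(67), P3:I | bus: BusRdX
[2] P0: store L0 := 78 | P0:M(78), P1:I, P2:I, P3:I | bus: BusRdX,Flush
[3] P1: store L2 := 2 | P0:I, P1:M(2), P2:I, P3:I | bus: BusRdX
[4] P1: load  L0 | P0:O(78), P1:S(78), P2:I, P3:I | bus: BusRd
[5] P3: store L2 := 52 | P0:I, P1:I, P2:I, P3:M(52) | bus: BusRdX,Flush
[6] P3: load  L1 | P0:I, P1:I, P2:I, P3:E(60) | bus: BusRd
[7] P1: store L1 := 59 | P0:I, P1:M(59), P2:I, P3:I | bus: BusRdX
[8] P3: load  L3 | P0:I, P1:I, P2:I, P3:E(40) | bus: BusRd
[9] P3: store L3 := 58 | P0:I, P1:I, P2:I, P3:M(58) | bus: none
[10] P2: store L4 := 10 | P0:I, P1:I, P2:M(10), P3:I | bus: BusRdX
[11] P2: store L3 := 30 | P0:I, P1:I, P2:M(30), P3:I | bus: BusRdX,Flush
[12] P1: store L3 := 6 | P0:I, P1:M(6), P2:I, P3:I | bus: BusRdX,Flush
[13] P3: store L4 := 3 | P0:I, P1:I, P2:I, P3:M(3) | bus: BusRdX,Flush
[14] P0: load  L1 | P0:S(59), P1:O(59), P2:I, P3:I | bus: BusRd
[15] P2: load  L4 | P0:I, P1:I, P2:S(3), P3:O(3) | bus: BusRd
[16] P1: store L3 := 4 | P0:I, P1:M(4), P2:I, P3:I | bus: none
[17] P0: store L4 := 99 | P0:M(99), P1:I, P2:I, P3:I | bus: BusRdX,Flush
[18] P2: load  L3 | P0:I, P1:O(4), P2:S(4), P3:I | bus: BusRd
[19] P1: load  L4 | P0:O(99), P1:S(99), P2:I, P3:I | bus: BusRd
[20] P3: store L4 := 52 | P0:I, P1:I, P2:I, P3:M(52) | bus: BusRdX,Flush

memory[L1] = 60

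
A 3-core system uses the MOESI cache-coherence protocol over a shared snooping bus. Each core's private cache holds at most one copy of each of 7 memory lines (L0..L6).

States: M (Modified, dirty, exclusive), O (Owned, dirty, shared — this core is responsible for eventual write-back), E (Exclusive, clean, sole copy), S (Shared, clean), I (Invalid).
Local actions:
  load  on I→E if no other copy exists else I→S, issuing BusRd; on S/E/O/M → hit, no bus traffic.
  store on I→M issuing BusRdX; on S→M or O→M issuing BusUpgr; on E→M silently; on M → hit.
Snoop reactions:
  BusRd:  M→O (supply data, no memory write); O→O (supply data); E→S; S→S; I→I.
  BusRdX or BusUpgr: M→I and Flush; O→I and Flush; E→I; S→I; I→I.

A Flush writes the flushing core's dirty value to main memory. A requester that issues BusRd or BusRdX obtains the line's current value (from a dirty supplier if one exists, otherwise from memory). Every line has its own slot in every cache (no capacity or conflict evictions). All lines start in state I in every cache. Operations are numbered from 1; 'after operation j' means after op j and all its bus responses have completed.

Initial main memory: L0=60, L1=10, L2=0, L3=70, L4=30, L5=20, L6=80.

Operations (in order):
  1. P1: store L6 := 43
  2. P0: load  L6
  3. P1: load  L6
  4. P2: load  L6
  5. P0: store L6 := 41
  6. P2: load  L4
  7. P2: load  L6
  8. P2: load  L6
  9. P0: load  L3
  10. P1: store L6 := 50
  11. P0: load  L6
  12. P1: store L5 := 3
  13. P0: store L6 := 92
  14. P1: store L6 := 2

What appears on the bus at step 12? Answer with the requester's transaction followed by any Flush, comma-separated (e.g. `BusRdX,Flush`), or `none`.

bus = BusRdX

  op1 P1: store L6 := 43 → I/M/I on L6; bus BusRdX; mem=80
  op2 P0: load  L6 → S/O/I on L6; bus BusRd; mem=80
  op3 P1: load  L6 → S/O/I on L6; bus (none); mem=80
  op4 P2: load  L6 → S/O/S on L6; bus BusRd; mem=80
  op5 P0: store L6 := 41 → M/I/I on L6; bus BusUpgr Flush; mem=43
  op6 P2: load  L4 → I/I/E on L4; bus BusRd; mem=30
  op7 P2: load  L6 → O/I/S on L6; bus BusRd; mem=43
  op8 P2: load  L6 → O/I/S on L6; bus (none); mem=43
  op9 P0: load  L3 → E/I/I on L3; bus BusRd; mem=70
  op10 P1: store L6 := 50 → I/M/I on L6; bus BusRdX Flush; mem=41
  op11 P0: load  L6 → S/O/I on L6; bus BusRd; mem=41
  op12 P1: store L5 := 3 → I/M/I on L5; bus BusRdX; mem=20
  op13 P0: store L6 := 92 → M/I/I on L6; bus BusUpgr Flush; mem=50
  op14 P1: store L6 := 2 → I/M/I on L6; bus BusRdX Flush; mem=92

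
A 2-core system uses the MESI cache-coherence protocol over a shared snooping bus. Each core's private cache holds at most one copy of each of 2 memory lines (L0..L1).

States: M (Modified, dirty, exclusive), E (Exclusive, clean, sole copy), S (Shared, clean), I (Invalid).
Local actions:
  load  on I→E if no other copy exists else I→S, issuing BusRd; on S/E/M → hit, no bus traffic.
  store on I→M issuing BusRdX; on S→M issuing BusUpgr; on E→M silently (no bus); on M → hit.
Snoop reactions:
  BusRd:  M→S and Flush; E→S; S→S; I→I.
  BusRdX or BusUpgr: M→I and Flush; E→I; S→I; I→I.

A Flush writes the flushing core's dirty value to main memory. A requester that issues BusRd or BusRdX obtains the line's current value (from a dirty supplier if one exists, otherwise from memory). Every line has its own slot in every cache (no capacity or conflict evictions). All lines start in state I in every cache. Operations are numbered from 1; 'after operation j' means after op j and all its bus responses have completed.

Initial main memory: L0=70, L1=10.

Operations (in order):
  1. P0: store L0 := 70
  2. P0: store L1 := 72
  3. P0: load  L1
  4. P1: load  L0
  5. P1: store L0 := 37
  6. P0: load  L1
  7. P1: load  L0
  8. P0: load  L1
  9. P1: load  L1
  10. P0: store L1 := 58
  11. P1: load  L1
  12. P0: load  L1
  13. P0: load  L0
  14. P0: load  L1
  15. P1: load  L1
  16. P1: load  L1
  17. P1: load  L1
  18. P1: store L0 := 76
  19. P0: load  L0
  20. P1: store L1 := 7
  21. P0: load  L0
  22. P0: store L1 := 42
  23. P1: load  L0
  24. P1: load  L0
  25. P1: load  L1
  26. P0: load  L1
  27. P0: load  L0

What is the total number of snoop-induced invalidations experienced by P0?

invalidations = 3

  op1 P0: store L0 := 70 → M/I on L0; bus BusRdX; mem=70
  op2 P0: store L1 := 72 → M/I on L1; bus BusRdX; mem=10
  op3 P0: load  L1 → M/I on L1; bus (none); mem=10
  op4 P1: load  L0 → S/S on L0; bus BusRd Flush; mem=70
  op5 P1: store L0 := 37 → I/M on L0; bus BusUpgr; mem=70
  op6 P0: load  L1 → M/I on L1; bus (none); mem=10
  op7 P1: load  L0 → I/M on L0; bus (none); mem=70
  op8 P0: load  L1 → M/I on L1; bus (none); mem=10
  op9 P1: load  L1 → S/S on L1; bus BusRd Flush; mem=72
  op10 P0: store L1 := 58 → M/I on L1; bus BusUpgr; mem=72
  op11 P1: load  L1 → S/S on L1; bus BusRd Flush; mem=58
  op12 P0: load  L1 → S/S on L1; bus (none); mem=58
  op13 P0: load  L0 → S/S on L0; bus BusRd Flush; mem=37
  op14 P0: load  L1 → S/S on L1; bus (none); mem=58
  op15 P1: load  L1 → S/S on L1; bus (none); mem=58
  op16 P1: load  L1 → S/S on L1; bus (none); mem=58
  op17 P1: load  L1 → S/S on L1; bus (none); mem=58
  op18 P1: store L0 := 76 → I/M on L0; bus BusUpgr; mem=37
  op19 P0: load  L0 → S/S on L0; bus BusRd Flush; mem=76
  op20 P1: store L1 := 7 → I/M on L1; bus BusUpgr; mem=58
  op21 P0: load  L0 → S/S on L0; bus (none); mem=76
  op22 P0: store L1 := 42 → M/I on L1; bus BusRdX Flush; mem=7
  op23 P1: load  L0 → S/S on L0; bus (none); mem=76
  op24 P1: load  L0 → S/S on L0; bus (none); mem=76
  op25 P1: load  L1 → S/S on L1; bus BusRd Flush; mem=42
  op26 P0: load  L1 → S/S on L1; bus (none); mem=42
  op27 P0: load  L0 → S/S on L0; bus (none); mem=76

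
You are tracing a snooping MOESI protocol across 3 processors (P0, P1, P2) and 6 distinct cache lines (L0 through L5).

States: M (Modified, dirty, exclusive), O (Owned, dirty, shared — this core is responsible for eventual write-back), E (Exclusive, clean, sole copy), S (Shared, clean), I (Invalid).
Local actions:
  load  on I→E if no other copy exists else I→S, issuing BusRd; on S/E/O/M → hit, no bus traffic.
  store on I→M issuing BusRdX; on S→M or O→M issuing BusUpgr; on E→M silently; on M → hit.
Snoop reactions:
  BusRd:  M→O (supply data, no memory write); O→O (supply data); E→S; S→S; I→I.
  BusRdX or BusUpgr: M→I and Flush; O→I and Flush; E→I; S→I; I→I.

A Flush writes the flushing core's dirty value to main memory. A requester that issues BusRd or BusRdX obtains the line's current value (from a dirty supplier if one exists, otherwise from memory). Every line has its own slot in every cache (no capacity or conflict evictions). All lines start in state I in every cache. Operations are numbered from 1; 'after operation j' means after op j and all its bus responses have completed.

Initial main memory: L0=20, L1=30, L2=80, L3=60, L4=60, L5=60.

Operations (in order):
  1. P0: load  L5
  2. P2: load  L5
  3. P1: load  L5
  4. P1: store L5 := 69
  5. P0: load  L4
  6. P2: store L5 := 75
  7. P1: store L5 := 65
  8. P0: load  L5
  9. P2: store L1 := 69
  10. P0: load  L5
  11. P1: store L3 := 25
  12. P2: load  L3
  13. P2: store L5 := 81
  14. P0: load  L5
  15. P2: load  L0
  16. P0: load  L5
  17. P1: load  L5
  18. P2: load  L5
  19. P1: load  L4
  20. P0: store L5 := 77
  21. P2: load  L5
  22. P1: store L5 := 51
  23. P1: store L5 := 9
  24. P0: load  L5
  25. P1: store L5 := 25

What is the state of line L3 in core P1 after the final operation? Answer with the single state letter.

step 1: P0: load  L5  ⟶  EII  (L5)  txn=BusRd  M[L5]=60
step 2: P2: load  L5  ⟶  SIS  (L5)  txn=BusRd  M[L5]=60
step 3: P1: load  L5  ⟶  SSS  (L5)  txn=BusRd  M[L5]=60
step 4: P1: store L5 := 69  ⟶  IMI  (L5)  txn=BusUpgr  M[L5]=60
step 5: P0: load  L4  ⟶  EII  (L4)  txn=BusRd  M[L4]=60
step 6: P2: store L5 := 75  ⟶  IIM  (L5)  txn=BusRdX+Flush  M[L5]=69
step 7: P1: store L5 := 65  ⟶  IMI  (L5)  txn=BusRdX+Flush  M[L5]=75
step 8: P0: load  L5  ⟶  SOI  (L5)  txn=BusRd  M[L5]=75
step 9: P2: store L1 := 69  ⟶  IIM  (L1)  txn=BusRdX  M[L1]=30
step 10: P0: load  L5  ⟶  SOI  (L5)  txn=∅  M[L5]=75
step 11: P1: store L3 := 25  ⟶  IMI  (L3)  txn=BusRdX  M[L3]=60
step 12: P2: load  L3  ⟶  IOS  (L3)  txn=BusRd  M[L3]=60
step 13: P2: store L5 := 81  ⟶  IIM  (L5)  txn=BusRdX+Flush  M[L5]=65
step 14: P0: load  L5  ⟶  SIO  (L5)  txn=BusRd  M[L5]=65
step 15: P2: load  L0  ⟶  IIE  (L0)  txn=BusRd  M[L0]=20
step 16: P0: load  L5  ⟶  SIO  (L5)  txn=∅  M[L5]=65
step 17: P1: load  L5  ⟶  SSO  (L5)  txn=BusRd  M[L5]=65
step 18: P2: load  L5  ⟶  SSO  (L5)  txn=∅  M[L5]=65
step 19: P1: load  L4  ⟶  SSI  (L4)  txn=BusRd  M[L4]=60
step 20: P0: store L5 := 77  ⟶  MII  (L5)  txn=BusUpgr+Flush  M[L5]=81
step 21: P2: load  L5  ⟶  OIS  (L5)  txn=BusRd  M[L5]=81
step 22: P1: store L5 := 51  ⟶  IMI  (L5)  txn=BusRdX+Flush  M[L5]=77
step 23: P1: store L5 := 9  ⟶  IMI  (L5)  txn=∅  M[L5]=77
step 24: P0: load  L5  ⟶  SOI  (L5)  txn=BusRd  M[L5]=77
step 25: P1: store L5 := 25  ⟶  IMI  (L5)  txn=BusUpgr  M[L5]=77

state = O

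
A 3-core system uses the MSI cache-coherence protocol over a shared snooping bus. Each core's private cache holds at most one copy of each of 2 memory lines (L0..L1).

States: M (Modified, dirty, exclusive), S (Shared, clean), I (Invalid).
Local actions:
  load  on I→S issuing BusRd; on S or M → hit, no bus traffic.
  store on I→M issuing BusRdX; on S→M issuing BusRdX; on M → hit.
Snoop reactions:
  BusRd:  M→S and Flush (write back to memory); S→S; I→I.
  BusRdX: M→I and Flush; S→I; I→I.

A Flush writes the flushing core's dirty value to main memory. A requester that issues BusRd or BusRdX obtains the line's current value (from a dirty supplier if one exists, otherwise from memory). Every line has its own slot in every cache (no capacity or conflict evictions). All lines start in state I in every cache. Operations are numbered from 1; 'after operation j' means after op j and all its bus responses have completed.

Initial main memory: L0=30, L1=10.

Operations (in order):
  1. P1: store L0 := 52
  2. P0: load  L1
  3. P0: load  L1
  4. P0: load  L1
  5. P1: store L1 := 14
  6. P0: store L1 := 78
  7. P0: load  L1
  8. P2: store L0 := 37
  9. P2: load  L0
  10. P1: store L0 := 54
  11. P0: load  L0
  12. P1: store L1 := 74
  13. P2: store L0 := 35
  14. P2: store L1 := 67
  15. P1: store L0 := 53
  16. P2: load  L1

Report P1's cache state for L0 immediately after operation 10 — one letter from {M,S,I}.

state = M

[1] P1: store L0 := 52 | P0:I, P1:M(52), P2:I | bus: BusRdX
[2] P0: load  L1 | P0:S(10), P1:I, P2:I | bus: BusRd
[3] P0: load  L1 | P0:S(10), P1:I, P2:I | bus: none
[4] P0: load  L1 | P0:S(10), P1:I, P2:I | bus: none
[5] P1: store L1 := 14 | P0:I, P1:M(14), P2:I | bus: BusRdX
[6] P0: store L1 := 78 | P0:M(78), P1:I, P2:I | bus: BusRdX,Flush
[7] P0: load  L1 | P0:M(78), P1:I, P2:I | bus: none
[8] P2: store L0 := 37 | P0:I, P1:I, P2:M(37) | bus: BusRdX,Flush
[9] P2: load  L0 | P0:I, P1:I, P2:M(37) | bus: none
[10] P1: store L0 := 54 | P0:I, P1:M(54), P2:I | bus: BusRdX,Flush
[11] P0: load  L0 | P0:S(54), P1:S(54), P2:I | bus: BusRd,Flush
[12] P1: store L1 := 74 | P0:I, P1:M(74), P2:I | bus: BusRdX,Flush
[13] P2: store L0 := 35 | P0:I, P1:I, P2:M(35) | bus: BusRdX
[14] P2: store L1 := 67 | P0:I, P1:I, P2:M(67) | bus: BusRdX,Flush
[15] P1: store L0 := 53 | P0:I, P1:M(53), P2:I | bus: BusRdX,Flush
[16] P2: load  L1 | P0:I, P1:I, P2:M(67) | bus: none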